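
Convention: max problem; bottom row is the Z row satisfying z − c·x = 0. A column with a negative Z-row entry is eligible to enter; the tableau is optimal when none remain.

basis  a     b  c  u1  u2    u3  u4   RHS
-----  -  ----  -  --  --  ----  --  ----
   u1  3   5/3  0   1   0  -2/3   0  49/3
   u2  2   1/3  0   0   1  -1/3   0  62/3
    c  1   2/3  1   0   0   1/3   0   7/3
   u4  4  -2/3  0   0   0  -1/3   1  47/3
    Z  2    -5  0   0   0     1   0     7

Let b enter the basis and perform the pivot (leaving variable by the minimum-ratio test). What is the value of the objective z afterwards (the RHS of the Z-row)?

49/2

Ratio test on column b — row 1: (49/3)/(5/3) = 49/5; row 2: (62/3)/(1/3) = 62; row 3: (7/3)/(2/3) = 7/2; row 4: entry -2/3 ≤ 0. Minimum is 7/2 at row 3 (c leaves); pivot element 2/3.
Pivot on row 3; the Z-row RHS becomes 7 − (-5)·(7/2) = 49/2.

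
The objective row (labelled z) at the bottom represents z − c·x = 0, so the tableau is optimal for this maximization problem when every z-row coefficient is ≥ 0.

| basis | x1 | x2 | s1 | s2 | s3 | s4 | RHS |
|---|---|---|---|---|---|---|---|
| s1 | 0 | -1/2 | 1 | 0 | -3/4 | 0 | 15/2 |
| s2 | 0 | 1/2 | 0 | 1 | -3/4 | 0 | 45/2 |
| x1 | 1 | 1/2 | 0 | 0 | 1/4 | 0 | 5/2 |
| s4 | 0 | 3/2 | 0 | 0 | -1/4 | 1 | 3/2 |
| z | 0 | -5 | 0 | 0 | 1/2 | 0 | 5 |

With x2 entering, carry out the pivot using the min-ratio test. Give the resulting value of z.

10

Ratio test on column x2 — row 1: entry -1/2 ≤ 0; row 2: (45/2)/(1/2) = 45; row 3: (5/2)/(1/2) = 5; row 4: (3/2)/(3/2) = 1. Minimum is 1 at row 4 (s4 leaves); pivot element 3/2.
Pivot on row 4; the z-row RHS becomes 5 − (-5)·1 = 10.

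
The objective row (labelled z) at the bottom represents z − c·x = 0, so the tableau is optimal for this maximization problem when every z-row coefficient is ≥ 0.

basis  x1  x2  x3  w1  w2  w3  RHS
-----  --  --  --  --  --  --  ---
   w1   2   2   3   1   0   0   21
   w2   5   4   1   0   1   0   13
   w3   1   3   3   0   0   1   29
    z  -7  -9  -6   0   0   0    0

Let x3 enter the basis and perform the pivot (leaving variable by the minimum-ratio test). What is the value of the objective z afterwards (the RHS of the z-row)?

42

Ratio test on column x3 — row 1: 21/3 = 7; row 2: 13/1 = 13; row 3: 29/3 = 29/3. Minimum is 7 at row 1 (w1 leaves); pivot element 3.
Pivot on row 1; the z-row RHS becomes 0 − (-6)·7 = 42.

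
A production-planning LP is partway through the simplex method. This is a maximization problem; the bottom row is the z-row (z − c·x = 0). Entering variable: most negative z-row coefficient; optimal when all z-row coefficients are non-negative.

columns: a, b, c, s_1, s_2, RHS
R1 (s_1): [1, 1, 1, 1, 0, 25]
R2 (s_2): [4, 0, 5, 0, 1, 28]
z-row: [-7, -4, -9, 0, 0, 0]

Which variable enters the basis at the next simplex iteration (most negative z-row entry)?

Negative z-row entries: a: -7, b: -4, c: -9.
The most negative is -9 in column c, so c enters.

c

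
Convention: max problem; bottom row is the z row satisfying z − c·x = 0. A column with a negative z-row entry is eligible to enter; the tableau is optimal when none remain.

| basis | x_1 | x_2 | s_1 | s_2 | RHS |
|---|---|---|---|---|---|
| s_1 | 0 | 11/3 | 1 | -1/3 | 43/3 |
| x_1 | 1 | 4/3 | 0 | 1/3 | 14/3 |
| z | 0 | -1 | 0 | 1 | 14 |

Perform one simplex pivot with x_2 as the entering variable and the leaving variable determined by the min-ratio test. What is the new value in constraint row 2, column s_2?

Ratio test on column x_2 — row 1: (43/3)/(11/3) = 43/11; row 2: (14/3)/(4/3) = 7/2. Minimum is 7/2 at row 2 (x_1 leaves); pivot element 4/3.
Divide row 2 by 4/3; eliminate column x_2 from the other rows.
In the new row 2, the s_2 entry is the old entry divided by the pivot: (1/3)/(4/3) = 1/4.

1/4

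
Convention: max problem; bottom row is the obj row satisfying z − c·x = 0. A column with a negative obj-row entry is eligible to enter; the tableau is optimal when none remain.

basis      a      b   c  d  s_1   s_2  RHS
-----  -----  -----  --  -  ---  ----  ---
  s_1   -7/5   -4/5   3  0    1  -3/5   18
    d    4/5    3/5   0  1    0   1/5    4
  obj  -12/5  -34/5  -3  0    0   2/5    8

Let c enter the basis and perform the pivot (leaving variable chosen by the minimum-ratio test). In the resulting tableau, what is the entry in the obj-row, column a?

-19/5

Ratio test on column c — row 1: 18/3 = 6; row 2: entry 0 ≤ 0. Minimum is 6 at row 1 (s_1 leaves); pivot element 3.
Divide row 1 by 3; eliminate column c from the other rows.
obj-row update in column a: -12/5 − (-3)·(-7/15) = -19/5.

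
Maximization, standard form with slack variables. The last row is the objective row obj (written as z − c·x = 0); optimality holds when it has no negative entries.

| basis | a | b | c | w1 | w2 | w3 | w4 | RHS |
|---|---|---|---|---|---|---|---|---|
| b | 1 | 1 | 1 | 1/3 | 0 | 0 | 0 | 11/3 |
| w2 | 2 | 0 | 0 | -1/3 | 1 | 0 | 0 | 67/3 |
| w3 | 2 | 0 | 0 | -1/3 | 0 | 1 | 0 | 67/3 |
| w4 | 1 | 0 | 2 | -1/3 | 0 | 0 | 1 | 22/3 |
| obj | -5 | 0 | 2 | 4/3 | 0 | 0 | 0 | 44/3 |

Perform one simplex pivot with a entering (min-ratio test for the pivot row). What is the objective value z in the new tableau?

33

Ratio test on column a — row 1: (11/3)/1 = 11/3; row 2: (67/3)/2 = 67/6; row 3: (67/3)/2 = 67/6; row 4: (22/3)/1 = 22/3. Minimum is 11/3 at row 1 (b leaves); pivot element 1.
Pivot on row 1; the obj-row RHS becomes 44/3 − (-5)·(11/3) = 33.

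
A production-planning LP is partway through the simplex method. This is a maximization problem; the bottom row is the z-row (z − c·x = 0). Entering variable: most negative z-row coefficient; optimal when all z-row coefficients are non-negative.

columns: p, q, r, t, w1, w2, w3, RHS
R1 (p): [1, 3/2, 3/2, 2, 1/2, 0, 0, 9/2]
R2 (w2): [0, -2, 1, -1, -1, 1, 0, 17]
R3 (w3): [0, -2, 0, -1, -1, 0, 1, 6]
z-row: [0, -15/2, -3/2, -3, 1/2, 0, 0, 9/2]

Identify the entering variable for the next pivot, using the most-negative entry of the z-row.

Negative z-row entries: q: -15/2, r: -3/2, t: -3.
The most negative is -15/2 in column q, so q enters.

q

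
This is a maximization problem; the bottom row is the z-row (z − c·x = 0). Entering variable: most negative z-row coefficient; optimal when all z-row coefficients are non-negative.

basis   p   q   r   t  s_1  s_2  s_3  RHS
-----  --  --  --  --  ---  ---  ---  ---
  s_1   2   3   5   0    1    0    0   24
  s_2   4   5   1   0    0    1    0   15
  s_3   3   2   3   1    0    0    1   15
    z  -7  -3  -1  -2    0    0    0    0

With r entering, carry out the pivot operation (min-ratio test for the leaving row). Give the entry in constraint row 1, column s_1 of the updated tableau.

Ratio test on column r — row 1: 24/5 = 24/5; row 2: 15/1 = 15; row 3: 15/3 = 5. Minimum is 24/5 at row 1 (s_1 leaves); pivot element 5.
Divide row 1 by 5; eliminate column r from the other rows.
In the new row 1, the s_1 entry is the old entry divided by the pivot: 1/5 = 1/5.

1/5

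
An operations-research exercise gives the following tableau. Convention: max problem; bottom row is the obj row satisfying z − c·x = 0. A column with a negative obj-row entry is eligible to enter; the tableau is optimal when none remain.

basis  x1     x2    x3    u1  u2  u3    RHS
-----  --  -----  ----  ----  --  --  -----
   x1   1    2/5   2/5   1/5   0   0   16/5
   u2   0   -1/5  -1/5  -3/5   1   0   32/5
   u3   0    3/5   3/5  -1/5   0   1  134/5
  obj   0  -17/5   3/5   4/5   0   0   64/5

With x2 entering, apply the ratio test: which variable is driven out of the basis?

x1

Column x2 entries and ratios — x1: (16/5)/(2/5) = 8; u2: -1/5 ≤ 0, skip; u3: (134/5)/(3/5) = 134/3.
Smallest ratio is 8 in the row of x1, so x1 leaves.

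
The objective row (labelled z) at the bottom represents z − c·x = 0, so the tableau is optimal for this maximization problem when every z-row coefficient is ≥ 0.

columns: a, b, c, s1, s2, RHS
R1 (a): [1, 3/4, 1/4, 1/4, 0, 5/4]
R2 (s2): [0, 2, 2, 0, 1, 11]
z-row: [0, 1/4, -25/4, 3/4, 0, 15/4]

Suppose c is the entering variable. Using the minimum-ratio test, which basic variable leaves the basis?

Column c entries and ratios — a: (5/4)/(1/4) = 5; s2: 11/2 = 11/2.
Smallest ratio is 5 in the row of a, so a leaves.

a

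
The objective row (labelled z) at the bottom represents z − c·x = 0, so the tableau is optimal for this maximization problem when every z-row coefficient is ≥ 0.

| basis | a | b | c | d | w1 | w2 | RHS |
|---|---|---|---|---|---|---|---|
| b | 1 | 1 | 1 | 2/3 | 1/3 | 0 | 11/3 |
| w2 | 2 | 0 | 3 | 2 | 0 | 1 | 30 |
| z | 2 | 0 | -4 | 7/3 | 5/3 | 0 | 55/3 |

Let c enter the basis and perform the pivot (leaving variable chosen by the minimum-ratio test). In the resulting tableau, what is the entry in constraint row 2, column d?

Ratio test on column c — row 1: (11/3)/1 = 11/3; row 2: 30/3 = 10. Minimum is 11/3 at row 1 (b leaves); pivot element 1.
Divide row 1 by 1; eliminate column c from the other rows.
Row 2 update in column d: 2 − 3·(2/3) = 0.

0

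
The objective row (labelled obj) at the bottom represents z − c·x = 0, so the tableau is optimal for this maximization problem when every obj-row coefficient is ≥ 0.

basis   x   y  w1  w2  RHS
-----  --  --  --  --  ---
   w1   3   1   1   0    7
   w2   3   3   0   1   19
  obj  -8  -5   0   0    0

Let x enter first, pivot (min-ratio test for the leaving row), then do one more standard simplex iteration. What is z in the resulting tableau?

Ratio test on column x — row 1: 7/3 = 7/3; row 2: 19/3 = 19/3. Minimum is 7/3 at row 1 (w1 leaves); pivot element 3.
Pivot on row 1; the obj-row RHS becomes 0 − (-8)·(7/3) = 56/3.
Next entering variable (most negative obj-row entry -7/3): y.
Ratio test on column y — row 1: (7/3)/(1/3) = 7; row 2: 12/2 = 6. Minimum is 6 at row 2 (w2 leaves); pivot element 2.
After the second pivot the obj-row RHS is 56/3 − (-7/3)·6 = 98/3.

98/3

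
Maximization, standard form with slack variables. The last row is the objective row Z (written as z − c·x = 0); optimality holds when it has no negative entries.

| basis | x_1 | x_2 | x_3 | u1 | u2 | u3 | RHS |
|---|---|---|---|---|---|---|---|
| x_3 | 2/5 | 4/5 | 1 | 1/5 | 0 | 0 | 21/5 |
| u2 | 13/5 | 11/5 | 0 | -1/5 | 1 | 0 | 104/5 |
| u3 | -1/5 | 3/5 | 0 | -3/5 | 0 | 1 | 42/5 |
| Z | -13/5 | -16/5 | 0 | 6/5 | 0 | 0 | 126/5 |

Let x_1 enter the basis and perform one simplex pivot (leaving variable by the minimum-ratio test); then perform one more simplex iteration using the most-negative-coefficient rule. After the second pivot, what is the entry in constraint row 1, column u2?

-1/3

Ratio test on column x_1 — row 1: (21/5)/(2/5) = 21/2; row 2: (104/5)/(13/5) = 8; row 3: entry -1/5 ≤ 0. Minimum is 8 at row 2 (u2 leaves); pivot element 13/5.
Divide row 2 by 13/5; eliminate column x_1 from the other rows.
Second iteration: most negative Z-row entry is -1 in column x_2, so x_2 enters.
Ratio test on column x_2 — row 1: 1/(6/13) = 13/6; row 2: 8/(11/13) = 104/11; row 3: 10/(10/13) = 13. Minimum is 13/6 at row 1 (x_3 leaves); pivot element 6/13.
Divide row 1 by 6/13; eliminate column x_2 from the other rows.
After both pivots, the entry at constraint row 1, column u2 is -1/3.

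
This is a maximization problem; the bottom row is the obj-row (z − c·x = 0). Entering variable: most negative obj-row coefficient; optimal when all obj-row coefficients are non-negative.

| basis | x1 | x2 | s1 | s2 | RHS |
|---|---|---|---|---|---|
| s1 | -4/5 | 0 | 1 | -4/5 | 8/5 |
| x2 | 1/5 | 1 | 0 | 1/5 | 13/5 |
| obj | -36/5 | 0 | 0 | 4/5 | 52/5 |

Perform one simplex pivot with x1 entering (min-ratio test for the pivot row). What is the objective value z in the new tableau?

104

Ratio test on column x1 — row 1: entry -4/5 ≤ 0; row 2: (13/5)/(1/5) = 13. Minimum is 13 at row 2 (x2 leaves); pivot element 1/5.
Pivot on row 2; the obj-row RHS becomes 52/5 − (-36/5)·13 = 104.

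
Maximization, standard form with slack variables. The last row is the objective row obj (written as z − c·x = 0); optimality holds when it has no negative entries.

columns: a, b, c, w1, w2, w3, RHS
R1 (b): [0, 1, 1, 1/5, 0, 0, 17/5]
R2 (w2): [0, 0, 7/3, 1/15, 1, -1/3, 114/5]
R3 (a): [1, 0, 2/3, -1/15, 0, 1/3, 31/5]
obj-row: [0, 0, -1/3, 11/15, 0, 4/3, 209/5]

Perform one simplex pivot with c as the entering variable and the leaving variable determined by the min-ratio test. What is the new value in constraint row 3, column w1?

-1/5

Ratio test on column c — row 1: (17/5)/1 = 17/5; row 2: (114/5)/(7/3) = 342/35; row 3: (31/5)/(2/3) = 93/10. Minimum is 17/5 at row 1 (b leaves); pivot element 1.
Divide row 1 by 1; eliminate column c from the other rows.
Row 3 update in column w1: -1/15 − (2/3)·(1/5) = -1/5.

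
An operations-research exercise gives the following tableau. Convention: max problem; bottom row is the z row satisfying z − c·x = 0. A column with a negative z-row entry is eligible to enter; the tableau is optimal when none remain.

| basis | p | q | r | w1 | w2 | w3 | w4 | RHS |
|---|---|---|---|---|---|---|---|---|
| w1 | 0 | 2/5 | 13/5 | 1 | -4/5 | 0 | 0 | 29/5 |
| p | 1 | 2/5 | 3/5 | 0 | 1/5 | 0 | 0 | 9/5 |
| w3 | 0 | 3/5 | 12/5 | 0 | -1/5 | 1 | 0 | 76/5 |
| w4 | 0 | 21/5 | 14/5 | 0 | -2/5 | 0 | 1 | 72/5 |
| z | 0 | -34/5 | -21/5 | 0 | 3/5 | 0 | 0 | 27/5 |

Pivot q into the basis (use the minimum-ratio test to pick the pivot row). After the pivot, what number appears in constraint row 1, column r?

Ratio test on column q — row 1: (29/5)/(2/5) = 29/2; row 2: (9/5)/(2/5) = 9/2; row 3: (76/5)/(3/5) = 76/3; row 4: (72/5)/(21/5) = 24/7. Minimum is 24/7 at row 4 (w4 leaves); pivot element 21/5.
Divide row 4 by 21/5; eliminate column q from the other rows.
Row 1 update in column r: 13/5 − (2/5)·(2/3) = 7/3.

7/3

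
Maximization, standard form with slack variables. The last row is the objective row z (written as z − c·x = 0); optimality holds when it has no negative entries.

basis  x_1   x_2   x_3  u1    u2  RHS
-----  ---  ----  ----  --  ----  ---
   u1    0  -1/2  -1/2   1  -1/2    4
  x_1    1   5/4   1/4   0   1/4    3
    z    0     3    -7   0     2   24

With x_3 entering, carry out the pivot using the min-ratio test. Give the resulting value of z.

108

Ratio test on column x_3 — row 1: entry -1/2 ≤ 0; row 2: 3/(1/4) = 12. Minimum is 12 at row 2 (x_1 leaves); pivot element 1/4.
Pivot on row 2; the z-row RHS becomes 24 − (-7)·12 = 108.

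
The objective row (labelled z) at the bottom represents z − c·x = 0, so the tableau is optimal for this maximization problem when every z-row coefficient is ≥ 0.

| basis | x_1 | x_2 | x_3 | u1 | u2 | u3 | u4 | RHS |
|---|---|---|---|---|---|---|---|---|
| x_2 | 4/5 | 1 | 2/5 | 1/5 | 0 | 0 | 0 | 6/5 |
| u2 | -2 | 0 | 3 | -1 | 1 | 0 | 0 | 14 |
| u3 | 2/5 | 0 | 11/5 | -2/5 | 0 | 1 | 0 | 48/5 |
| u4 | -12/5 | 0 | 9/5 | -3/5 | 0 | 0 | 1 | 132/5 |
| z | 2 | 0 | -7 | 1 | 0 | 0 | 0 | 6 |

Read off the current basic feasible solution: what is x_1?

x_1 is not in the basis, so in the current basic feasible solution x_1 = 0.

0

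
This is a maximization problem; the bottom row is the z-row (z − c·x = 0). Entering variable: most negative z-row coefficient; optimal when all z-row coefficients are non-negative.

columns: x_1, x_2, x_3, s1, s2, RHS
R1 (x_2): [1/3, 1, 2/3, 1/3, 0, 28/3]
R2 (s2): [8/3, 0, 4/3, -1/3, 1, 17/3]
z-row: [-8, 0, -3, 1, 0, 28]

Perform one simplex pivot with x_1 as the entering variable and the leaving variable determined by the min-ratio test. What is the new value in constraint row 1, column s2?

Ratio test on column x_1 — row 1: (28/3)/(1/3) = 28; row 2: (17/3)/(8/3) = 17/8. Minimum is 17/8 at row 2 (s2 leaves); pivot element 8/3.
Divide row 2 by 8/3; eliminate column x_1 from the other rows.
Row 1 update in column s2: 0 − (1/3)·(3/8) = -1/8.

-1/8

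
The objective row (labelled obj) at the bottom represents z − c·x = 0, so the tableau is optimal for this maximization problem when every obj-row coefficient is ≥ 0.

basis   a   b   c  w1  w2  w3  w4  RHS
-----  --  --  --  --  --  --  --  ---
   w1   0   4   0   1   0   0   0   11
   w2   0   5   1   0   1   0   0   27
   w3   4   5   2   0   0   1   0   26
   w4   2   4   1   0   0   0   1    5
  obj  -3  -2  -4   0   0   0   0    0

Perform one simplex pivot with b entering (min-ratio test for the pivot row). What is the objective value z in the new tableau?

Ratio test on column b — row 1: 11/4 = 11/4; row 2: 27/5 = 27/5; row 3: 26/5 = 26/5; row 4: 5/4 = 5/4. Minimum is 5/4 at row 4 (w4 leaves); pivot element 4.
Pivot on row 4; the obj-row RHS becomes 0 − (-2)·(5/4) = 5/2.

5/2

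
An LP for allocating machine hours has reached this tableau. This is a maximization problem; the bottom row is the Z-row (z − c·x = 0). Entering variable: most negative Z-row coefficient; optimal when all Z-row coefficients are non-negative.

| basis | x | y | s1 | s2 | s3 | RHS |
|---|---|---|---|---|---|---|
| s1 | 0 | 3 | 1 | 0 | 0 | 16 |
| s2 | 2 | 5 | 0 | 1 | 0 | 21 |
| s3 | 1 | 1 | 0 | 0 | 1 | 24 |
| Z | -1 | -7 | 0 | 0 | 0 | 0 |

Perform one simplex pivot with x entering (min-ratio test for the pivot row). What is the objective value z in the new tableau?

Ratio test on column x — row 1: entry 0 ≤ 0; row 2: 21/2 = 21/2; row 3: 24/1 = 24. Minimum is 21/2 at row 2 (s2 leaves); pivot element 2.
Pivot on row 2; the Z-row RHS becomes 0 − (-1)·(21/2) = 21/2.

21/2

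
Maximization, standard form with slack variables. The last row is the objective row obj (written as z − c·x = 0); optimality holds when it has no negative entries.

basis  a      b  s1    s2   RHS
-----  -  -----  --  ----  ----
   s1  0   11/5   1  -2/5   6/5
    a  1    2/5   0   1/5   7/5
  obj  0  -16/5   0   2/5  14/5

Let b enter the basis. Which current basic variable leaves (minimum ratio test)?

Column b entries and ratios — s1: (6/5)/(11/5) = 6/11; a: (7/5)/(2/5) = 7/2.
Smallest ratio is 6/11 in the row of s1, so s1 leaves.

s1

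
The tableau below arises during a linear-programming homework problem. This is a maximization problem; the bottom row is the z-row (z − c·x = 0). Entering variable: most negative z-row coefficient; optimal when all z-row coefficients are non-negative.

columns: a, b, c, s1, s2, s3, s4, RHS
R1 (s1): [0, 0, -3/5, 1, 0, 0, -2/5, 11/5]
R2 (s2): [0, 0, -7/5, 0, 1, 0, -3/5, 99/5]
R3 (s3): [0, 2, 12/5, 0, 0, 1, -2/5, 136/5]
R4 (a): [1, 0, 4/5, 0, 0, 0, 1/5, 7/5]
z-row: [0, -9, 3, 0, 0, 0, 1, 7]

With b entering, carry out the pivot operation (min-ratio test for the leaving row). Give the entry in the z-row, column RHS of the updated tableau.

Ratio test on column b — row 1: entry 0 ≤ 0; row 2: entry 0 ≤ 0; row 3: (136/5)/2 = 68/5; row 4: entry 0 ≤ 0. Minimum is 68/5 at row 3 (s3 leaves); pivot element 2.
Divide row 3 by 2; eliminate column b from the other rows.
z-row update in column RHS: 7 − (-9)·(68/5) = 647/5.

647/5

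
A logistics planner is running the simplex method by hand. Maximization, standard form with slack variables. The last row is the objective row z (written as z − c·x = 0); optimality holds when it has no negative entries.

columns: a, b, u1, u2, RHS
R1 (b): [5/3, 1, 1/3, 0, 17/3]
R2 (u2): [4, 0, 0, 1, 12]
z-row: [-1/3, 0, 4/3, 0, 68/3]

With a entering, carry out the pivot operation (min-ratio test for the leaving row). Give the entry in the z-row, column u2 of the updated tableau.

1/12

Ratio test on column a — row 1: (17/3)/(5/3) = 17/5; row 2: 12/4 = 3. Minimum is 3 at row 2 (u2 leaves); pivot element 4.
Divide row 2 by 4; eliminate column a from the other rows.
z-row update in column u2: 0 − (-1/3)·(1/4) = 1/12.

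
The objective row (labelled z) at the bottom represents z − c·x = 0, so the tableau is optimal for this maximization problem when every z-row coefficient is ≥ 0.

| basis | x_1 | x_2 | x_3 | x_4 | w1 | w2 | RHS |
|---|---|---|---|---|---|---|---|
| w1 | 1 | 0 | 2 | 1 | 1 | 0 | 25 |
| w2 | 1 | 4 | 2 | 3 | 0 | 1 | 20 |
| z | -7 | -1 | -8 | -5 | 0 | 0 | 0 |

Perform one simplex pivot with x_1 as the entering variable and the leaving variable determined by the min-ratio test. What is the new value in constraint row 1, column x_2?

-4

Ratio test on column x_1 — row 1: 25/1 = 25; row 2: 20/1 = 20. Minimum is 20 at row 2 (w2 leaves); pivot element 1.
Divide row 2 by 1; eliminate column x_1 from the other rows.
Row 1 update in column x_2: 0 − 1·4 = -4.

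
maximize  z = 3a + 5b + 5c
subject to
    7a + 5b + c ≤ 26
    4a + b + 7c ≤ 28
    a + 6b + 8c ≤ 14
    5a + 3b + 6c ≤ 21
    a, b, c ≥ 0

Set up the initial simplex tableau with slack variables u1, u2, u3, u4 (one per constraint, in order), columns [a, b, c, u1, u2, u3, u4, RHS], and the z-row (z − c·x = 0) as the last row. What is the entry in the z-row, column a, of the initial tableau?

-3

The z-row carries the negated objective coefficients: the a entry is -3.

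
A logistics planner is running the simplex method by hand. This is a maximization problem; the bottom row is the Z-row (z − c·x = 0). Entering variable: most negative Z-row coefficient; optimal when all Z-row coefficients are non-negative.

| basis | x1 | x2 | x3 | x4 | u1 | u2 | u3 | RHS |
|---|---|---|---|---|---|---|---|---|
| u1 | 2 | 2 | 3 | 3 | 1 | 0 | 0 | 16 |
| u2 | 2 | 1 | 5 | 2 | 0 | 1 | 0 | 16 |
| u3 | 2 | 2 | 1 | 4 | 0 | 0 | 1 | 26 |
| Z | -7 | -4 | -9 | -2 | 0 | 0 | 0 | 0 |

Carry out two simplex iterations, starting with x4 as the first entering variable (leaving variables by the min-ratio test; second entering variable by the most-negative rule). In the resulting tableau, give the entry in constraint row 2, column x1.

2/9

Ratio test on column x4 — row 1: 16/3 = 16/3; row 2: 16/2 = 8; row 3: 26/4 = 13/2. Minimum is 16/3 at row 1 (u1 leaves); pivot element 3.
Divide row 1 by 3; eliminate column x4 from the other rows.
Second iteration: most negative Z-row entry is -7 in column x3, so x3 enters.
Ratio test on column x3 — row 1: (16/3)/1 = 16/3; row 2: (16/3)/3 = 16/9; row 3: entry -3 ≤ 0. Minimum is 16/9 at row 2 (u2 leaves); pivot element 3.
Divide row 2 by 3; eliminate column x3 from the other rows.
After both pivots, the entry at constraint row 2, column x1 is 2/9.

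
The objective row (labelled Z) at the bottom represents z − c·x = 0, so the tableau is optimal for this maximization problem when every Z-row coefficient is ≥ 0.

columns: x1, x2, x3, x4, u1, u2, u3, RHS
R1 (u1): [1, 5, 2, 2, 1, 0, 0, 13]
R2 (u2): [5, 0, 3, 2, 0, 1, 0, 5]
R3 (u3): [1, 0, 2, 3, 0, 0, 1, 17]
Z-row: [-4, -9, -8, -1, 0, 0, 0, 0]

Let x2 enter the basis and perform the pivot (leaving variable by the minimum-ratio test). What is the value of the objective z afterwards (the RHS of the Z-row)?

Ratio test on column x2 — row 1: 13/5 = 13/5; row 2: entry 0 ≤ 0; row 3: entry 0 ≤ 0. Minimum is 13/5 at row 1 (u1 leaves); pivot element 5.
Pivot on row 1; the Z-row RHS becomes 0 − (-9)·(13/5) = 117/5.

117/5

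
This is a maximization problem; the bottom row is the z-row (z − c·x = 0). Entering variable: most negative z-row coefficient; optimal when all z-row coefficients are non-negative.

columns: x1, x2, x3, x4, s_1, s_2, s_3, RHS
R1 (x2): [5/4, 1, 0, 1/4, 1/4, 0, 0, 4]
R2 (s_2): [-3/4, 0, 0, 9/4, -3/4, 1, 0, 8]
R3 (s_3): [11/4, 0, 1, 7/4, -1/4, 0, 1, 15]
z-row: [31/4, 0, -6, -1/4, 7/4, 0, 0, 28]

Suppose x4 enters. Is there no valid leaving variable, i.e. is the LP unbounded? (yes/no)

no

Column x4 has positive entries in row(s) 1, 2, 3, so the ratio test bounds it — not unbounded.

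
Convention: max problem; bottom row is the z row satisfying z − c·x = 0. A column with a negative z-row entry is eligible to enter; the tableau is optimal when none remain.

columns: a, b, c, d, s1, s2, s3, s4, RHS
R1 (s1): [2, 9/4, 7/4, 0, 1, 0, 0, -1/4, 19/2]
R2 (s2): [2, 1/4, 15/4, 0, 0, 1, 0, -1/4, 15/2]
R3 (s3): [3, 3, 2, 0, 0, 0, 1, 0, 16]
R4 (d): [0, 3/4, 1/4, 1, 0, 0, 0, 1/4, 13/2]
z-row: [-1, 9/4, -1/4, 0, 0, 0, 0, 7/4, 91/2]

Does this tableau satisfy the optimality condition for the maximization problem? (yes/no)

no

The z-row has a negative entry -1 in column a, so it is not optimal.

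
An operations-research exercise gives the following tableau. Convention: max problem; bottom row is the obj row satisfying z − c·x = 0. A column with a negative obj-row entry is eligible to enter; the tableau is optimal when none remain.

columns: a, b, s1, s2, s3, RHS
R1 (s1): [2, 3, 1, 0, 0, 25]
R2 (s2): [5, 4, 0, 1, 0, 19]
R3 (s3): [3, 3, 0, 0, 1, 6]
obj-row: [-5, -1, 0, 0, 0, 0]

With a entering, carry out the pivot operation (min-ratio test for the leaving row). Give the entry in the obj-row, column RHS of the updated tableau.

Ratio test on column a — row 1: 25/2 = 25/2; row 2: 19/5 = 19/5; row 3: 6/3 = 2. Minimum is 2 at row 3 (s3 leaves); pivot element 3.
Divide row 3 by 3; eliminate column a from the other rows.
obj-row update in column RHS: 0 − (-5)·2 = 10.

10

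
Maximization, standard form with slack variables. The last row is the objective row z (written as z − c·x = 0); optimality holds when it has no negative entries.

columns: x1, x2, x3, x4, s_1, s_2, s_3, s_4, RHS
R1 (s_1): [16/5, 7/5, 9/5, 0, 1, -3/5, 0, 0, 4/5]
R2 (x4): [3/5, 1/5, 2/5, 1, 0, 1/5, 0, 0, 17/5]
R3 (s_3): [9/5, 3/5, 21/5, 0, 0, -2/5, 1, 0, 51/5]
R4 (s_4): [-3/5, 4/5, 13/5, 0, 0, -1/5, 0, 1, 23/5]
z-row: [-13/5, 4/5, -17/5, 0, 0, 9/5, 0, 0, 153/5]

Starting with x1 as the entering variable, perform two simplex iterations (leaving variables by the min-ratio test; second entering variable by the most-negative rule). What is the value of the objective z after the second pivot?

289/9

Ratio test on column x1 — row 1: (4/5)/(16/5) = 1/4; row 2: (17/5)/(3/5) = 17/3; row 3: (51/5)/(9/5) = 17/3; row 4: entry -3/5 ≤ 0. Minimum is 1/4 at row 1 (s_1 leaves); pivot element 16/5.
Pivot on row 1; the z-row RHS becomes 153/5 − (-13/5)·(1/4) = 125/4.
Next entering variable (most negative z-row entry -31/16): x3.
Ratio test on column x3 — row 1: (1/4)/(9/16) = 4/9; row 2: (13/4)/(1/16) = 52; row 3: (39/4)/(51/16) = 52/17; row 4: (19/4)/(47/16) = 76/47. Minimum is 4/9 at row 1 (x1 leaves); pivot element 9/16.
After the second pivot the z-row RHS is 125/4 − (-31/16)·(4/9) = 289/9.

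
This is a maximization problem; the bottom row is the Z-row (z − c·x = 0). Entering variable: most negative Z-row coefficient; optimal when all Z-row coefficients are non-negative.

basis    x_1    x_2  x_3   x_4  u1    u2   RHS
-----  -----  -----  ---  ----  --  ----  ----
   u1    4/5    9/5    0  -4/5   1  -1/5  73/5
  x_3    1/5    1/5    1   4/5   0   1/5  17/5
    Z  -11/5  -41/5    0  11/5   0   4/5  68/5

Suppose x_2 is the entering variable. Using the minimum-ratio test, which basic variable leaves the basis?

u1

Column x_2 entries and ratios — u1: (73/5)/(9/5) = 73/9; x_3: (17/5)/(1/5) = 17.
Smallest ratio is 73/9 in the row of u1, so u1 leaves.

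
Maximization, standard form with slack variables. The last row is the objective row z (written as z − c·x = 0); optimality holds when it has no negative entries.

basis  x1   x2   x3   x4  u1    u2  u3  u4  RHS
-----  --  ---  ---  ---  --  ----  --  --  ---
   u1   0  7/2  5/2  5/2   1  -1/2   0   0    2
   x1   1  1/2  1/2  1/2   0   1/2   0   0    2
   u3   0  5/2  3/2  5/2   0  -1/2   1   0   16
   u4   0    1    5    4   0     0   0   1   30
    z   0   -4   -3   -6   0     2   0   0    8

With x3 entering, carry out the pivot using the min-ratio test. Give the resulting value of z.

Ratio test on column x3 — row 1: 2/(5/2) = 4/5; row 2: 2/(1/2) = 4; row 3: 16/(3/2) = 32/3; row 4: 30/5 = 6. Minimum is 4/5 at row 1 (u1 leaves); pivot element 5/2.
Pivot on row 1; the z-row RHS becomes 8 − (-3)·(4/5) = 52/5.

52/5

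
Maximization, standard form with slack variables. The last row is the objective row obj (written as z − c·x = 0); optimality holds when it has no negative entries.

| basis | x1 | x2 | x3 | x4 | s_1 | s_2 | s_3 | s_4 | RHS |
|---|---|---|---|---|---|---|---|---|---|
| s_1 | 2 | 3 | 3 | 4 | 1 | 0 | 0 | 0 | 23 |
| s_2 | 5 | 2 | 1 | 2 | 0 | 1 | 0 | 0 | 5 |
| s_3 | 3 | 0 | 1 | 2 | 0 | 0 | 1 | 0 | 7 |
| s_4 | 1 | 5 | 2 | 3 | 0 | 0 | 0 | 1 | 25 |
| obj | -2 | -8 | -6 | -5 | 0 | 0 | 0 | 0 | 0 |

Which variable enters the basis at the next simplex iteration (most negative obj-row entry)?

Negative obj-row entries: x1: -2, x2: -8, x3: -6, x4: -5.
The most negative is -8 in column x2, so x2 enters.

x2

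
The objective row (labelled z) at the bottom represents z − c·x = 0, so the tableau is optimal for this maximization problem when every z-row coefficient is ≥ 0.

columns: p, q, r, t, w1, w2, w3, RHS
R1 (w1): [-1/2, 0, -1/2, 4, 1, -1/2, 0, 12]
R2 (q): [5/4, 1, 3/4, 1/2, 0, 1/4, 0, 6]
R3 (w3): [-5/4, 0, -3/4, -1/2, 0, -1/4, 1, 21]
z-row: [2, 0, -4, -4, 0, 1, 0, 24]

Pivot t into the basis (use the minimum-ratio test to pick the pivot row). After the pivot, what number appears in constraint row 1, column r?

Ratio test on column t — row 1: 12/4 = 3; row 2: 6/(1/2) = 12; row 3: entry -1/2 ≤ 0. Minimum is 3 at row 1 (w1 leaves); pivot element 4.
Divide row 1 by 4; eliminate column t from the other rows.
In the new row 1, the r entry is the old entry divided by the pivot: (-1/2)/4 = -1/8.

-1/8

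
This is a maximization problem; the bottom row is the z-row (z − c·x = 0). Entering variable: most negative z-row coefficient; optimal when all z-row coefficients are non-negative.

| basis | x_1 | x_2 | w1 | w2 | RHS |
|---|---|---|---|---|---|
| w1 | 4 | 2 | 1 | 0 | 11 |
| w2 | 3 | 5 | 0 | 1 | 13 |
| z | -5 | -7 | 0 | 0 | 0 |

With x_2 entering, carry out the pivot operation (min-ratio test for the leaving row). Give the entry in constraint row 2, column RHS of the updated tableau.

13/5

Ratio test on column x_2 — row 1: 11/2 = 11/2; row 2: 13/5 = 13/5. Minimum is 13/5 at row 2 (w2 leaves); pivot element 5.
Divide row 2 by 5; eliminate column x_2 from the other rows.
In the new row 2, the RHS entry is the old entry divided by the pivot: 13/5 = 13/5.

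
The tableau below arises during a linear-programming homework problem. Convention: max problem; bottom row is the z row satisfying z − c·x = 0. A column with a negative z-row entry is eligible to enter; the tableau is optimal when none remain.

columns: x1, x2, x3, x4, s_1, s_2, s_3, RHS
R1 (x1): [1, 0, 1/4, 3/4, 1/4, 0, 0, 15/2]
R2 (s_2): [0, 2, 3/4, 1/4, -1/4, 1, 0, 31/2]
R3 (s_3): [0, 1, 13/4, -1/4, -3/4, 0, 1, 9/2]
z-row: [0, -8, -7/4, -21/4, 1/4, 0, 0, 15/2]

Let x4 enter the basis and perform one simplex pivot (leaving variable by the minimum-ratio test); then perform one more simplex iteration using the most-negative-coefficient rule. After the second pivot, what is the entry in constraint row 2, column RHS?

13/2

Ratio test on column x4 — row 1: (15/2)/(3/4) = 10; row 2: (31/2)/(1/4) = 62; row 3: entry -1/4 ≤ 0. Minimum is 10 at row 1 (x1 leaves); pivot element 3/4.
Divide row 1 by 3/4; eliminate column x4 from the other rows.
Second iteration: most negative z-row entry is -8 in column x2, so x2 enters.
Ratio test on column x2 — row 1: entry 0 ≤ 0; row 2: 13/2 = 13/2; row 3: 7/1 = 7. Minimum is 13/2 at row 2 (s_2 leaves); pivot element 2.
Divide row 2 by 2; eliminate column x2 from the other rows.
After both pivots, the entry at constraint row 2, column RHS is 13/2.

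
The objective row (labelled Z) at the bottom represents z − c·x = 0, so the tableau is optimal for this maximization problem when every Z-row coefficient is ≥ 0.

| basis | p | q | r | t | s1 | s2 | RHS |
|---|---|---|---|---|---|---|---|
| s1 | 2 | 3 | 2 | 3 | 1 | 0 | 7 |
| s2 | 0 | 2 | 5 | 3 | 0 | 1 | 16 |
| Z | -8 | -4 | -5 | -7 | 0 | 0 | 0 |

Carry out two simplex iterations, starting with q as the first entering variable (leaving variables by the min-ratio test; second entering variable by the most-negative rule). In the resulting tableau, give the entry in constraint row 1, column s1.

Ratio test on column q — row 1: 7/3 = 7/3; row 2: 16/2 = 8. Minimum is 7/3 at row 1 (s1 leaves); pivot element 3.
Divide row 1 by 3; eliminate column q from the other rows.
Second iteration: most negative Z-row entry is -16/3 in column p, so p enters.
Ratio test on column p — row 1: (7/3)/(2/3) = 7/2; row 2: entry -4/3 ≤ 0. Minimum is 7/2 at row 1 (q leaves); pivot element 2/3.
Divide row 1 by 2/3; eliminate column p from the other rows.
After both pivots, the entry at constraint row 1, column s1 is 1/2.

1/2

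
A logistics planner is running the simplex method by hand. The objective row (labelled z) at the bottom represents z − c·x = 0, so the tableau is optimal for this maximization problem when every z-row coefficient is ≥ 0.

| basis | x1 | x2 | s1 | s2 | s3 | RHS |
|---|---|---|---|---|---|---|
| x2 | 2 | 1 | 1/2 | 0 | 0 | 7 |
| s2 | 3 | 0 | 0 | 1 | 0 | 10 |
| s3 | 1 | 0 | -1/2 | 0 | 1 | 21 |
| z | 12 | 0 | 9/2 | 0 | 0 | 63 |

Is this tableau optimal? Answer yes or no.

Every z-row coefficient is ≥ 0, so the tableau is optimal.

yes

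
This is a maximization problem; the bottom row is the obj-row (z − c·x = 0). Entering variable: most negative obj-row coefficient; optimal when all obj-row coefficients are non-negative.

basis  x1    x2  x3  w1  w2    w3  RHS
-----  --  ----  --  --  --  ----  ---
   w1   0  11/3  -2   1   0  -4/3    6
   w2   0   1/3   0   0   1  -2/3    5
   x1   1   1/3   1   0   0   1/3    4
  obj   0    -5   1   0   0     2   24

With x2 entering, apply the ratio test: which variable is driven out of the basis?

w1

Column x2 entries and ratios — w1: 6/(11/3) = 18/11; w2: 5/(1/3) = 15; x1: 4/(1/3) = 12.
Smallest ratio is 18/11 in the row of w1, so w1 leaves.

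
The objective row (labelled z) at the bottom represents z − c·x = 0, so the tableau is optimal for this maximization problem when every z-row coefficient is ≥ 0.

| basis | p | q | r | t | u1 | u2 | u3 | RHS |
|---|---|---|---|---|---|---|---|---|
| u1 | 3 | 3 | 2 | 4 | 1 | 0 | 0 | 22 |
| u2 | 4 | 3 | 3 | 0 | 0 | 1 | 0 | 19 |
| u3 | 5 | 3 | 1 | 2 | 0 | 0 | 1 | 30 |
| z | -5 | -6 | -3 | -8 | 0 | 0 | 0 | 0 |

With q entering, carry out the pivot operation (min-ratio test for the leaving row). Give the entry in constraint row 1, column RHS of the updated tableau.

Ratio test on column q — row 1: 22/3 = 22/3; row 2: 19/3 = 19/3; row 3: 30/3 = 10. Minimum is 19/3 at row 2 (u2 leaves); pivot element 3.
Divide row 2 by 3; eliminate column q from the other rows.
Row 1 update in column RHS: 22 − 3·(19/3) = 3.

3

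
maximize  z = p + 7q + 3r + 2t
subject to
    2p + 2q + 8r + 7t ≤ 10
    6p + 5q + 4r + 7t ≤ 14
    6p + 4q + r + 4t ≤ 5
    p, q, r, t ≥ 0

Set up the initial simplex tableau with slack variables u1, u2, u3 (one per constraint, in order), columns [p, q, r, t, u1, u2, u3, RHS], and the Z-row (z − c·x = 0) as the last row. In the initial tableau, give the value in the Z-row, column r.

-3

The Z-row carries the negated objective coefficients: the r entry is -3.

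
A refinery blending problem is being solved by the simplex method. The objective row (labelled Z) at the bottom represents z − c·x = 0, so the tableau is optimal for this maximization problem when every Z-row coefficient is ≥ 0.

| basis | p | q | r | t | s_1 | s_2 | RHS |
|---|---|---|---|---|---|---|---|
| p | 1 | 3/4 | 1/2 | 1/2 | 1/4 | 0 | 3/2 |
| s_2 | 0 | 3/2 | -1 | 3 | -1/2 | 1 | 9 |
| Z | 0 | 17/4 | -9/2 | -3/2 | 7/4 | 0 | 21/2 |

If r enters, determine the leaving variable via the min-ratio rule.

Column r entries and ratios — p: (3/2)/(1/2) = 3; s_2: -1 ≤ 0, skip.
Smallest ratio is 3 in the row of p, so p leaves.

p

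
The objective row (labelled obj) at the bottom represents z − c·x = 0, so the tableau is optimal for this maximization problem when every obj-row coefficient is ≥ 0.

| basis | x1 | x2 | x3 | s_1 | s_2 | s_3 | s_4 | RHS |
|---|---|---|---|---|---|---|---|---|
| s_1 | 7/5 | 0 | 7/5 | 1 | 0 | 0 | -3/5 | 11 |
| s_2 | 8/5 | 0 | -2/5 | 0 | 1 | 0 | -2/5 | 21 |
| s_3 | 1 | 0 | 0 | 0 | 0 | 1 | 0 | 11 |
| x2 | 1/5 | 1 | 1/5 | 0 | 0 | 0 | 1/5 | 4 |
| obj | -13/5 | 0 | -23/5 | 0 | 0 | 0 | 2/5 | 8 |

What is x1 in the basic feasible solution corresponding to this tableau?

0

x1 is not in the basis, so in the current basic feasible solution x1 = 0.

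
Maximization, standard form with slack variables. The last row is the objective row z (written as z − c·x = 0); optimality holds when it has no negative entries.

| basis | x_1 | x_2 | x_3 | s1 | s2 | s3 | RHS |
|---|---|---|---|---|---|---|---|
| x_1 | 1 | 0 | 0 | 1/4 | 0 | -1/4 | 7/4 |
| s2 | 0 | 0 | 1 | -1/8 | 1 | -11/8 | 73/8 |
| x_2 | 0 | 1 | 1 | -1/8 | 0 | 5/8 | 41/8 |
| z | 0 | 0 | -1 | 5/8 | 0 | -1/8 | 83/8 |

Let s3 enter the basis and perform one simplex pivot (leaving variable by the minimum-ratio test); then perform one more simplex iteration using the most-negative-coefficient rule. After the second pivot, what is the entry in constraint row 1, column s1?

1/4

Ratio test on column s3 — row 1: entry -1/4 ≤ 0; row 2: entry -11/8 ≤ 0; row 3: (41/8)/(5/8) = 41/5. Minimum is 41/5 at row 3 (x_2 leaves); pivot element 5/8.
Divide row 3 by 5/8; eliminate column s3 from the other rows.
Second iteration: most negative z-row entry is -4/5 in column x_3, so x_3 enters.
Ratio test on column x_3 — row 1: (19/5)/(2/5) = 19/2; row 2: (102/5)/(16/5) = 51/8; row 3: (41/5)/(8/5) = 41/8. Minimum is 41/8 at row 3 (s3 leaves); pivot element 8/5.
Divide row 3 by 8/5; eliminate column x_3 from the other rows.
After both pivots, the entry at constraint row 1, column s1 is 1/4.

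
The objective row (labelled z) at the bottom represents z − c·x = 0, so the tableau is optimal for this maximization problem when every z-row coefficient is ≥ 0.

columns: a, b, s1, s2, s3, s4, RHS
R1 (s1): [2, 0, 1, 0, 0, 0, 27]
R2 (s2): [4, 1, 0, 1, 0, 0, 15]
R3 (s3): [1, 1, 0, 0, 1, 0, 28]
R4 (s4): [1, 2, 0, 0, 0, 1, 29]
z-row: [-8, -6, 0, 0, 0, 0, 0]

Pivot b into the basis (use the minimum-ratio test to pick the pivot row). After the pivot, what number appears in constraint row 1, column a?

Ratio test on column b — row 1: entry 0 ≤ 0; row 2: 15/1 = 15; row 3: 28/1 = 28; row 4: 29/2 = 29/2. Minimum is 29/2 at row 4 (s4 leaves); pivot element 2.
Divide row 4 by 2; eliminate column b from the other rows.
Row 1 update in column a: 2 − 0·(1/2) = 2.

2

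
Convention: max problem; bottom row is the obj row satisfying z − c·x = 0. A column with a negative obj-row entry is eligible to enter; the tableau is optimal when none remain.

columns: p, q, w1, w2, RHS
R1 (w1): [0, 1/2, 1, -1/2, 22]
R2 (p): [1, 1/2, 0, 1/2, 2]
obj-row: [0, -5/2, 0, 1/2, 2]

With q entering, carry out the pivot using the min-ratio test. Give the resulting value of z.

Ratio test on column q — row 1: 22/(1/2) = 44; row 2: 2/(1/2) = 4. Minimum is 4 at row 2 (p leaves); pivot element 1/2.
Pivot on row 2; the obj-row RHS becomes 2 − (-5/2)·4 = 12.

12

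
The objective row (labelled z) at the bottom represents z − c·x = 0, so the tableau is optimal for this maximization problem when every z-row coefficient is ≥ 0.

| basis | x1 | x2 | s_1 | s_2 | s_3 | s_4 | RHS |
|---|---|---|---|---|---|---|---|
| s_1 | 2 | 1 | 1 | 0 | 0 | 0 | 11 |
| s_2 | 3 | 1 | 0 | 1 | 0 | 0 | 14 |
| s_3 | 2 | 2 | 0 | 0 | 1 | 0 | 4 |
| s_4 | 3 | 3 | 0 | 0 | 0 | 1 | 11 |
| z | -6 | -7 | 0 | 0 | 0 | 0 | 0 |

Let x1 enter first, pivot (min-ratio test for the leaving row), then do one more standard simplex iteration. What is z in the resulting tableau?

14

Ratio test on column x1 — row 1: 11/2 = 11/2; row 2: 14/3 = 14/3; row 3: 4/2 = 2; row 4: 11/3 = 11/3. Minimum is 2 at row 3 (s_3 leaves); pivot element 2.
Pivot on row 3; the z-row RHS becomes 0 − (-6)·2 = 12.
Next entering variable (most negative z-row entry -1): x2.
Ratio test on column x2 — row 1: entry -1 ≤ 0; row 2: entry -2 ≤ 0; row 3: 2/1 = 2; row 4: entry 0 ≤ 0. Minimum is 2 at row 3 (x1 leaves); pivot element 1.
After the second pivot the z-row RHS is 12 − (-1)·2 = 14.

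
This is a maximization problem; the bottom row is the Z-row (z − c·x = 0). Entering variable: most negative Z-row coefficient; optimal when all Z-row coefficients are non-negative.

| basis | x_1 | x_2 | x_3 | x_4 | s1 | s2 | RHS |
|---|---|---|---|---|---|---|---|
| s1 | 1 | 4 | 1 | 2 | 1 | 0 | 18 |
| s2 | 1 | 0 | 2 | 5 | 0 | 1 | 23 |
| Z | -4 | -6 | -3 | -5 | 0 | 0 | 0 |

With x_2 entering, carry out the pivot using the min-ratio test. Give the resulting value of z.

Ratio test on column x_2 — row 1: 18/4 = 9/2; row 2: entry 0 ≤ 0. Minimum is 9/2 at row 1 (s1 leaves); pivot element 4.
Pivot on row 1; the Z-row RHS becomes 0 − (-6)·(9/2) = 27.

27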